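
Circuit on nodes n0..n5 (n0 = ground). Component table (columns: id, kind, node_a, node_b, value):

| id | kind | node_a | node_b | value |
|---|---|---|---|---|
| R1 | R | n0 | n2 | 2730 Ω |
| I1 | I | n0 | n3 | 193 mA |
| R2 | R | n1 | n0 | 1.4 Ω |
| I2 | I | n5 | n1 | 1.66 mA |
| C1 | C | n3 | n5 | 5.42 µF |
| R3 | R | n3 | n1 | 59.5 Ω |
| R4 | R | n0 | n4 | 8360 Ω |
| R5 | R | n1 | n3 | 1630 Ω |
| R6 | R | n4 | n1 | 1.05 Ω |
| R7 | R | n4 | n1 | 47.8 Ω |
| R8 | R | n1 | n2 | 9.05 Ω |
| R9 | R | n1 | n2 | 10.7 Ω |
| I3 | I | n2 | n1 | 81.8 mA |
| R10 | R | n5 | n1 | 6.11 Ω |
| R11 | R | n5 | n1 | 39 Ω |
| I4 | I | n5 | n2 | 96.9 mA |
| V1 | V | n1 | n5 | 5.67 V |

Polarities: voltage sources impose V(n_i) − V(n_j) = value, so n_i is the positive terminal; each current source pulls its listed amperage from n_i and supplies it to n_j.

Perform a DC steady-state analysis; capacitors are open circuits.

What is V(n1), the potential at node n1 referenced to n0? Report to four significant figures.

0.2700 V

Element admittances at DC:
  Y(R1) = 0.0003663 S between n0,n2
  I1: injects 0.193 A into n3 (from n0)
  Y(R2) = 0.7143 S between n1,n0
  I2: injects 0.00166 A into n1 (from n5)
  Y(C1) = 0.000 S between n3,n5
  Y(R3) = 0.01681 S between n3,n1
  Y(R4) = 0.0001196 S between n0,n4
  Y(R5) = 0.0006135 S between n1,n3
  Y(R6) = 0.9524 S between n4,n1
  Y(R7) = 0.02092 S between n4,n1
  Y(R8) = 0.1105 S between n1,n2
  Y(R9) = 0.09346 S between n1,n2
  I3: injects 0.0818 A into n1 (from n2)
  Y(R10) = 0.1637 S between n5,n1
  Y(R11) = 0.02564 S between n5,n1
  I4: injects 0.0969 A into n2 (from n5)
  V1: constraint V(n1)−V(n5) = 5.67
Assemble and solve the 6×6 MNA system:
  V(n1)=0.2700  V(n2)=0.3434  V(n3)=11.35  V(n4)=0.2699  V(n5)=-5.400
  i(V1)=-0.9748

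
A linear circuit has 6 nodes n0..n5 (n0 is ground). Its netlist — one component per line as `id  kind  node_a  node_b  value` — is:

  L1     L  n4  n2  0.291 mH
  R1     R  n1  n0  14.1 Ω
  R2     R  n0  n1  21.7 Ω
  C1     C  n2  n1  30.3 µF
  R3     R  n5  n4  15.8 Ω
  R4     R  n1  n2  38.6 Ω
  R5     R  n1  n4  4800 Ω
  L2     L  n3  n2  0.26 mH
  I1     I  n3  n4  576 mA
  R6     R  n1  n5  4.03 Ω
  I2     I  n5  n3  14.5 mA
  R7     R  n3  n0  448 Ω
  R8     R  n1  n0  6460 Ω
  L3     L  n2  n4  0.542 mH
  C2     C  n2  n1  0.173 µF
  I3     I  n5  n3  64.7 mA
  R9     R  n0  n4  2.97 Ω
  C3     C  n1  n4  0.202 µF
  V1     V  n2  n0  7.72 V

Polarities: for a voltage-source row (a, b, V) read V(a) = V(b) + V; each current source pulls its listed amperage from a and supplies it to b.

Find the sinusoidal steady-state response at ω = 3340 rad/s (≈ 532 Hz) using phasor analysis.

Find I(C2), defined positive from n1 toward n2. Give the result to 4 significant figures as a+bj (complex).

MNA unknowns: 5 node voltages V₁..V_5 plus 1 source current (V1)
L1: Y=0.000-1.029j on G[4,2]
R1: Y=0.07092+0.000j on G[1,0]
R2: Y=0.04608+0.000j on G[0,1]
C1: Y=0.000+0.1012j on G[2,1]
R3: Y=0.06329+0.000j on G[5,4]
R4: Y=0.02591+0.000j on G[1,2]
R5: Y=0.0002083+0.000j on G[1,4]
L2: Y=0.000-1.152j on G[3,2]
I1: z[3]−=0.576, z[4]+=0.576
R6: Y=0.2481+0.000j on G[1,5]
I2: z[5]−=0.0145, z[3]+=0.0145
R7: Y=0.002232+0.000j on G[3,0]
R8: Y=0.0001548+0.000j on G[1,0]
L3: Y=0.000-0.5524j on G[2,4]
C2: Y=0.000+0.0005778j on G[2,1]
I3: z[5]−=0.0647, z[3]+=0.0647
R9: Y=0.3367+0.000j on G[0,4]
C3: Y=0.000+0.0006747j on G[1,4]
V1: row V2−V0=7.72, i_V1 at 2,0
solve → V1=3.598+1.831j, V2=7.720+0.000j, V3=7.719-0.4464j, V4=7.337-1.329j, V5=4.104+1.189j
aux → i_V1=-2.909+0.2340j

-0.001058-0.002382j A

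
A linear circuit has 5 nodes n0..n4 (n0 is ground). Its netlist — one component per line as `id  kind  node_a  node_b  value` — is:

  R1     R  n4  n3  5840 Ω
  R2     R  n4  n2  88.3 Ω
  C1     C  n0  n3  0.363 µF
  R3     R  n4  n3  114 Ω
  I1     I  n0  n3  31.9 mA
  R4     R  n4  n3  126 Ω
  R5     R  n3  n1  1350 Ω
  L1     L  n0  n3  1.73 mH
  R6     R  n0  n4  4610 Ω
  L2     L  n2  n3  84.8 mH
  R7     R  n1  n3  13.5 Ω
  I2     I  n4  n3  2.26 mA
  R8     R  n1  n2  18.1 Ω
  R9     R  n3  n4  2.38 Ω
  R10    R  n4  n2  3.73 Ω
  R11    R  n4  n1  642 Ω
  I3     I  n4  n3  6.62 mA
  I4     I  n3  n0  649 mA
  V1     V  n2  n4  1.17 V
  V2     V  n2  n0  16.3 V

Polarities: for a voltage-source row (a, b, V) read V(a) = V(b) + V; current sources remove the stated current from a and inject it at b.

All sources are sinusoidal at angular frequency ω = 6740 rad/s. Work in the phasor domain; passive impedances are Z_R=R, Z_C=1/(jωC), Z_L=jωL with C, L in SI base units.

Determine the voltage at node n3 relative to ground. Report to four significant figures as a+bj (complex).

13.48+2.383j V

Element admittances at ω=6740 rad/s:
  Y(R1) = 0.0001712+0.000j S between n4,n3
  Y(R2) = 0.01133+0.000j S between n4,n2
  Y(C1) = 0.000+0.002447j S between n0,n3
  Y(R3) = 0.008772+0.000j S between n4,n3
  I1: injects 0.0319 A into n3 (from n0)
  Y(R4) = 0.007937+0.000j S between n4,n3
  Y(R5) = 0.0007407+0.000j S between n3,n1
  Y(L1) = 0.000-0.08576j S between n0,n3
  Y(R6) = 0.0002169+0.000j S between n0,n4
  Y(L2) = 0.000-0.001750j S between n2,n3
  Y(R7) = 0.07407+0.000j S between n1,n3
  I2: injects 0.00226 A into n3 (from n4)
  Y(R8) = 0.05525+0.000j S between n1,n2
  Y(R9) = 0.4202+0.000j S between n3,n4
  Y(R10) = 0.2681+0.000j S between n4,n2
  Y(R11) = 0.001558+0.000j S between n4,n1
  I3: injects 0.00662 A into n3 (from n4)
  I4: injects 0.649 A into n0 (from n3)
  V1: constraint V(n2)−V(n4) = 1.17
  V2: constraint V(n2)−V(n0) = 16.3
Assemble and solve the 6×6 MNA system:
  V(n1)=14.68+1.354j  V(n2)=16.30+0.000j  V(n3)=13.48+2.383j  V(n4)=15.13+0.000j
  i(V1)=0.4068-1.043j  i(V2)=-0.8189+1.123j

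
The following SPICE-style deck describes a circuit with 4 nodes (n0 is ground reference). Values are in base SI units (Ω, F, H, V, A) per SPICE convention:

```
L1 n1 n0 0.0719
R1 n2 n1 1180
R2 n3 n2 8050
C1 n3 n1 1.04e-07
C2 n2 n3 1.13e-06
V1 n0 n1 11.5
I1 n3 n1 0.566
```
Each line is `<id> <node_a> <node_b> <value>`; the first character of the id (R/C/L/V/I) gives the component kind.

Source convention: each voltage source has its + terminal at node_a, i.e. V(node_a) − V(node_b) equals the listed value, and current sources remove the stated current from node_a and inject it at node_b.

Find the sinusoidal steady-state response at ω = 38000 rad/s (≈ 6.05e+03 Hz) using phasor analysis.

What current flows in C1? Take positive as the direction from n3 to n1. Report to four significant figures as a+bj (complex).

-0.5391-0.1151j A

Apply KCL at each of the 3 non-ground nodes and solve the resulting linear system.
Node n1: branches {L1, R1, C1, V1, I1} → V_1 = -11.50+0.000j
Node n2: branches {R1, R2, C2} → V_2 = -43.29+135.8j
Node n3: branches {R2, C1, C2, I1} → V_3 = -40.61+136.4j
Source currents: i(V1)=0.000+0.004209j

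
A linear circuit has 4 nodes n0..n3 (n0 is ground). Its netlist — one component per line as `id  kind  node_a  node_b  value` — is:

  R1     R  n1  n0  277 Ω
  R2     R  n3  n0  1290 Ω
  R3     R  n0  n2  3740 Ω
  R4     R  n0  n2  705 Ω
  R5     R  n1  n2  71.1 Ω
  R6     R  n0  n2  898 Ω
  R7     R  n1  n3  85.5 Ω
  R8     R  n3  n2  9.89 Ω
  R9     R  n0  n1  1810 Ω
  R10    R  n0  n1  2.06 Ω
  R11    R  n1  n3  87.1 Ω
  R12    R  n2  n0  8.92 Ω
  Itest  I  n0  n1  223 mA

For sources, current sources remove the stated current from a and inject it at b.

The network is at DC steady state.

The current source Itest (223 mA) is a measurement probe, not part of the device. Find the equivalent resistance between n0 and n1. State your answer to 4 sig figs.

R_eq = 1.941 Ω

MNA unknowns: 3 node voltages V₁..V_3
R1: Y=0.003610 on G[1,0]
R2: Y=0.0007752 on G[3,0]
R3: Y=0.0002674 on G[0,2]
R4: Y=0.001418 on G[0,2]
R5: Y=0.01406 on G[1,2]
R6: Y=0.001114 on G[0,2]
R7: Y=0.01170 on G[1,3]
R8: Y=0.1011 on G[3,2]
R9: Y=0.0005525 on G[0,1]
R10: Y=0.4854 on G[0,1]
R11: Y=0.01148 on G[1,3]
R12: Y=0.1121 on G[2,0]
Itest: z[0]−=0.223, z[1]+=0.223
solve → V1=0.4328, V2=0.09570, V3=0.1576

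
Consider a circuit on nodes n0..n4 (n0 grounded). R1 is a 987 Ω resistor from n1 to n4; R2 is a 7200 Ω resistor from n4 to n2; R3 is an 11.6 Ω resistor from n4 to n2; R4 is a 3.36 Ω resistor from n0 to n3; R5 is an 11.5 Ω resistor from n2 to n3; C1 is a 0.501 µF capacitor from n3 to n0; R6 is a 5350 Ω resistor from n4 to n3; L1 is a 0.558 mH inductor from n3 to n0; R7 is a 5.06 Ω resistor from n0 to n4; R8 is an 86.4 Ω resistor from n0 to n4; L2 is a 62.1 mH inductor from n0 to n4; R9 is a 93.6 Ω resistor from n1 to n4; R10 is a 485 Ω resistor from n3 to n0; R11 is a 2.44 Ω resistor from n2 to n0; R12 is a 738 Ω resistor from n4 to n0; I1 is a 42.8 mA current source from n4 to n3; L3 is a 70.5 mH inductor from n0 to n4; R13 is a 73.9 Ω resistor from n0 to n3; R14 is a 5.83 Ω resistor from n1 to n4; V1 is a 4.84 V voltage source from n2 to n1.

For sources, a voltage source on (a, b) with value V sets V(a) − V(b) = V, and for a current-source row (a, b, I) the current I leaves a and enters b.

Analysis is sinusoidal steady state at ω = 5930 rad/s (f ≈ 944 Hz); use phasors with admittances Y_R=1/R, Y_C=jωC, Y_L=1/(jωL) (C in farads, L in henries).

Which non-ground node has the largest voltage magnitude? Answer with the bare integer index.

Element admittances at ω=5930 rad/s:
  Y(R1) = 0.001013+0.000j S between n1,n4
  Y(R2) = 0.0001389+0.000j S between n4,n2
  Y(R3) = 0.08621+0.000j S between n4,n2
  Y(R4) = 0.2976+0.000j S between n0,n3
  Y(R5) = 0.08696+0.000j S between n2,n3
  Y(C1) = 0.000+0.002971j S between n3,n0
  Y(R6) = 0.0001869+0.000j S between n4,n3
  Y(L1) = 0.000-0.3022j S between n3,n0
  Y(R7) = 0.1976+0.000j S between n0,n4
  Y(R8) = 0.01157+0.000j S between n0,n4
  Y(L2) = 0.000-0.002716j S between n0,n4
  Y(R9) = 0.01068+0.000j S between n1,n4
  Y(R10) = 0.002062+0.000j S between n3,n0
  Y(R11) = 0.4098+0.000j S between n2,n0
  Y(R12) = 0.001355+0.000j S between n4,n0
  I1: injects 0.0428 A into n3 (from n4)
  Y(L3) = 0.000-0.002392j S between n0,n4
  Y(R13) = 0.01353+0.000j S between n0,n3
  Y(R14) = 0.1715+0.000j S between n1,n4
  V1: constraint V(n2)−V(n1) = 4.84
Assemble and solve the 5×5 MNA system:
  V(n1)=-4.225+0.009045j  V(n2)=0.6153+0.009045j  V(n3)=0.1529+0.1162j  V(n4)=-1.590-0.01179j
  i(V1)=-0.4828+0.003817j

1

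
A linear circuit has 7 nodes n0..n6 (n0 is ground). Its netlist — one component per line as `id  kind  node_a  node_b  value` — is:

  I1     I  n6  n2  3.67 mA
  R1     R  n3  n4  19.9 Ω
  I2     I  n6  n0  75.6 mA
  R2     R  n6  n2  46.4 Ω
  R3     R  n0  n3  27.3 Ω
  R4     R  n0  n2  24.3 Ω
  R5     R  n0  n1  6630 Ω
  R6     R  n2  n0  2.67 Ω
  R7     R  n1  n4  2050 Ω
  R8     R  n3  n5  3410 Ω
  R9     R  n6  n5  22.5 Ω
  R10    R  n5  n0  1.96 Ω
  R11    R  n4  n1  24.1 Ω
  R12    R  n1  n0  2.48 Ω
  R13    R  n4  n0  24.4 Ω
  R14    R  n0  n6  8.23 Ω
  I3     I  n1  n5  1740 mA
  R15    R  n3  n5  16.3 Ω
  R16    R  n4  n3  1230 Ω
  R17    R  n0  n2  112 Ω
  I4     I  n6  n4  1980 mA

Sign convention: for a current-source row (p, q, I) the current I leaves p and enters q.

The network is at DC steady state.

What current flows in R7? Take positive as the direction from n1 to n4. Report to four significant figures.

-0.009259 A

Apply KCL at each of the 6 non-ground nodes and solve the resulting linear system.
Node n1: branches {R5, R7, R11, R12, I3} → V_1 = -2.338
Node n2: branches {I1, R2, R4, R6, R17} → V_2 = -0.4935
Node n3: branches {R1, R3, R8, R15, R16} → V_3 = 6.829
Node n4: branches {R1, R7, R11, R13, R16, I4} → V_4 = 16.64
Node n5: branches {R8, R9, R10, I3, R15} → V_5 = 2.757
Node n6: branches {I1, I2, R2, R9, R14, I4} → V_6 = -10.39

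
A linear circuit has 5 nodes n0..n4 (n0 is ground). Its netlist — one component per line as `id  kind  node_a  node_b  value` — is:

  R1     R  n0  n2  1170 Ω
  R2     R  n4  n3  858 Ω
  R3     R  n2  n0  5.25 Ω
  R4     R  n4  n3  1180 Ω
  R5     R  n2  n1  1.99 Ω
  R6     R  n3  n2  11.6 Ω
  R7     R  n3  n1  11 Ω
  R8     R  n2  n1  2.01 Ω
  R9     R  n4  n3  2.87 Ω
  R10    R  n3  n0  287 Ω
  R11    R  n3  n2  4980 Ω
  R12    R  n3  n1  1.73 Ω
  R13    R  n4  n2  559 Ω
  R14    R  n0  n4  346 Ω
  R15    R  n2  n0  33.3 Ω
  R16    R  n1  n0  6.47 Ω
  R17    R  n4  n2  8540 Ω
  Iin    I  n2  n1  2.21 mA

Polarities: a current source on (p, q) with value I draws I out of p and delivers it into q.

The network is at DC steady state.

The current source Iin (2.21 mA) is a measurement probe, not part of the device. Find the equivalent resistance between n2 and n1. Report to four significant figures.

MNA unknowns: 4 node voltages V₁..V_4
R1: Y=0.0008547 on G[0,2]
R2: Y=0.001166 on G[4,3]
R3: Y=0.1905 on G[2,0]
R4: Y=0.0008475 on G[4,3]
R5: Y=0.5025 on G[2,1]
R6: Y=0.08621 on G[3,2]
R7: Y=0.09091 on G[3,1]
R8: Y=0.4975 on G[2,1]
R9: Y=0.3484 on G[4,3]
R10: Y=0.003484 on G[3,0]
R11: Y=0.0002008 on G[3,2]
R12: Y=0.5780 on G[3,1]
R13: Y=0.001789 on G[4,2]
R14: Y=0.002890 on G[0,4]
R15: Y=0.03003 on G[2,0]
R16: Y=0.1546 on G[1,0]
R17: Y=0.0001171 on G[4,2]
Iin: z[2]−=0.00221, z[1]+=0.00221
solve → V1=0.001097, V2=-0.0007910, V3=0.0008698, V4=0.0008538

R_eq = 0.8544 Ω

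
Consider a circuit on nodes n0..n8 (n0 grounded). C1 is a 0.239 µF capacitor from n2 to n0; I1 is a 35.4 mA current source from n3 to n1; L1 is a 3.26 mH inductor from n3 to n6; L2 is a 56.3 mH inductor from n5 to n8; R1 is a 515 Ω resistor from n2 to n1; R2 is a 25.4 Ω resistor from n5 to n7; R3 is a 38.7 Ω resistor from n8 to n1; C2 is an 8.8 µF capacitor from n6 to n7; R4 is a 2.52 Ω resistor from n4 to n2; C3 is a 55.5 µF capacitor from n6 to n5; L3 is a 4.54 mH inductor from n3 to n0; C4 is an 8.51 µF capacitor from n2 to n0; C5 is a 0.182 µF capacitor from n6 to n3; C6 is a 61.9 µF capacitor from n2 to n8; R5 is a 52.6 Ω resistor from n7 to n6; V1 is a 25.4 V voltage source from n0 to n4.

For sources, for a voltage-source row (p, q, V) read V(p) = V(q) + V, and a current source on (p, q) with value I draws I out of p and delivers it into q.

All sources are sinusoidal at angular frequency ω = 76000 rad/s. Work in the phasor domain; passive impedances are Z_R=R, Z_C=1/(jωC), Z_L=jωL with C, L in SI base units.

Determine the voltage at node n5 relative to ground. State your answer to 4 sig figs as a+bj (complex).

-0.3571-10.96j V

MNA unknowns: 8 node voltages V₁..V_8 plus 1 source current (V1)
C1: Y=0.000+0.01816j on G[2,0]
I1: z[3]−=0.0354, z[1]+=0.0354
L1: Y=0.000-0.004036j on G[3,6]
L2: Y=0.000-0.0002337j on G[5,8]
R1: Y=0.001942+0.000j on G[2,1]
R2: Y=0.03937+0.000j on G[5,7]
R3: Y=0.02584+0.000j on G[8,1]
C2: Y=0.000+0.6688j on G[6,7]
R4: Y=0.3968+0.000j on G[4,2]
C3: Y=0.000+4.218j on G[6,5]
L3: Y=0.000-0.002898j on G[3,0]
C4: Y=0.000+0.6468j on G[2,0]
C5: Y=0.000+0.01383j on G[6,3]
C6: Y=0.000+4.704j on G[2,8]
R5: Y=0.01901+0.000j on G[7,6]
V1: row V0−V4=25.4, i_V1 at 0,4
solve → V1=-5.378+11.14j, V2=-6.652+11.14j, V3=-0.5077-10.43j, V4=-25.40+0.000j, V5=-0.3571-10.96j, V6=-0.3575-10.96j, V7=-0.3575-10.96j, V8=-6.653+11.14j
aux → i_V1=-7.440-4.422j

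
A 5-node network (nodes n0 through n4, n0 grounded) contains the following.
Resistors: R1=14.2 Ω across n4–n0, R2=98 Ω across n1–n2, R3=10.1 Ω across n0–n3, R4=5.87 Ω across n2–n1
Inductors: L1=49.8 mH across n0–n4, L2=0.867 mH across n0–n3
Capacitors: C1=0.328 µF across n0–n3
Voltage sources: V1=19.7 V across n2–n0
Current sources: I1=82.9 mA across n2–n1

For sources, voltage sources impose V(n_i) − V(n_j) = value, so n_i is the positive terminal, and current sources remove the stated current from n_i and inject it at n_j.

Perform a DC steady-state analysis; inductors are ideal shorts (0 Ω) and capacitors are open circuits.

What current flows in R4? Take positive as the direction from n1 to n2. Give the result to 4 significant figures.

0.07822 A

Apply KCL at each of the 4 non-ground nodes and solve the resulting linear system.
Node n1: branches {R2, R4, I1} → V_1 = 20.16
Node n2: branches {R2, R4, V1, I1} → V_2 = 19.70
Node n3: branches {R3, L2, C1} → V_3 = 0.000
Node n4: branches {R1, L1} → V_4 = 0.000
Source currents: i(L1)=0.000, i(L2)=0.000, i(V1)=0.000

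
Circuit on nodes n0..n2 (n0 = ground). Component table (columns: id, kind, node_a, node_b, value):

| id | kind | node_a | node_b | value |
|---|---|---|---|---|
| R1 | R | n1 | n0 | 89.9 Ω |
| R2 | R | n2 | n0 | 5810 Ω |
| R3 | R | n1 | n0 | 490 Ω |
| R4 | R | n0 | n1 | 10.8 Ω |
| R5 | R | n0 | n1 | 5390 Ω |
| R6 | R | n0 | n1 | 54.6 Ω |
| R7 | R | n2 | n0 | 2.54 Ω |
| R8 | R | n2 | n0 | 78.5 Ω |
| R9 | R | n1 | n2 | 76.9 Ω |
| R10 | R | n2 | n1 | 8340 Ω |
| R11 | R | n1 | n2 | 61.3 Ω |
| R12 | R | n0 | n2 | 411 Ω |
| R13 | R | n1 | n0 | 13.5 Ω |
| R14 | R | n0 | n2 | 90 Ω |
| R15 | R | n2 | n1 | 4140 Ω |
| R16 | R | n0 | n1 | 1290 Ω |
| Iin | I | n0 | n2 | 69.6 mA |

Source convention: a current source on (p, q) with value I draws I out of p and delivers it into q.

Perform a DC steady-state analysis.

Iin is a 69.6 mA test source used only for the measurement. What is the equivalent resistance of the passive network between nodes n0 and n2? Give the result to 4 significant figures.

R_eq = 2.242 Ω

Element admittances at DC:
  Y(R1) = 0.01112 S between n1,n0
  Y(R2) = 0.0001721 S between n2,n0
  Y(R3) = 0.002041 S between n1,n0
  Y(R4) = 0.09259 S between n0,n1
  Y(R5) = 0.0001855 S between n0,n1
  Y(R6) = 0.01832 S between n0,n1
  Y(R7) = 0.3937 S between n2,n0
  Y(R8) = 0.01274 S between n2,n0
  Y(R9) = 0.01300 S between n1,n2
  Y(R10) = 0.0001199 S between n2,n1
  Y(R11) = 0.01631 S between n1,n2
  Y(R12) = 0.002433 S between n0,n2
  Y(R13) = 0.07407 S between n1,n0
  Y(R14) = 0.01111 S between n0,n2
  Y(R15) = 0.0002415 S between n2,n1
  Y(R16) = 0.0007752 S between n0,n1
  Iin: injects 0.0696 A into n2 (from n0)
Assemble and solve the 2×2 MNA system:
  V(n1)=0.02024  V(n2)=0.1561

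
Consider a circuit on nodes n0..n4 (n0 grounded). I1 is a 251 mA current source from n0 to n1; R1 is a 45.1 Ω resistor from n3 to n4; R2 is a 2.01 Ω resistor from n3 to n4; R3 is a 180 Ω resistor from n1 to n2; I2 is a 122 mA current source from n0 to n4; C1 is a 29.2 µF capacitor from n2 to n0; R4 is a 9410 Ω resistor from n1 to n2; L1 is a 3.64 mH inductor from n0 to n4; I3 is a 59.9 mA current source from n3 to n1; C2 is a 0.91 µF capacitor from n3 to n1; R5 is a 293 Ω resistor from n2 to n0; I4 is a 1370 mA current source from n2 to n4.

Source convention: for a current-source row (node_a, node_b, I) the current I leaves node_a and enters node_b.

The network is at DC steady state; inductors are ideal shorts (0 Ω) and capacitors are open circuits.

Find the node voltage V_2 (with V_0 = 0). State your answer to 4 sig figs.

-310.3 V

MNA unknowns: 4 node voltages V₁..V_4 plus 1 source current (L1)
I1: z[0]−=0.251, z[1]+=0.251
R1: Y=0.02217 on G[3,4]
R2: Y=0.4975 on G[3,4]
R3: Y=0.005556 on G[1,2]
I2: z[0]−=0.122, z[4]+=0.122
C1: Y=0.000 on G[2,0]
R4: Y=0.0001063 on G[1,2]
L1: row V0−V4=0, i_L1 at 0,4
I3: z[3]−=0.0599, z[1]+=0.0599
C2: Y=0.000 on G[3,1]
R5: Y=0.003413 on G[2,0]
I4: z[2]−=1.37, z[4]+=1.37
solve → V1=-255.4, V2=-310.3, V3=-0.1153, V4=0.000
aux → i_L1=-1.432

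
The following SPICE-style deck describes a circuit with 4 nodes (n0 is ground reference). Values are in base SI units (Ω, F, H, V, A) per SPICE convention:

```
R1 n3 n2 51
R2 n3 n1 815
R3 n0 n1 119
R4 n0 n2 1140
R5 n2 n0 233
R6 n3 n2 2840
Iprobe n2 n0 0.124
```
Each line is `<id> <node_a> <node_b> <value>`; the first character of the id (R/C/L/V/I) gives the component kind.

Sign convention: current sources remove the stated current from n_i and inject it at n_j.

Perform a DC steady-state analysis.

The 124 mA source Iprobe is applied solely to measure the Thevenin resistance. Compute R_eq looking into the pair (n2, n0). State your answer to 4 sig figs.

Element admittances at DC:
  Y(R1) = 0.01961 S between n3,n2
  Y(R2) = 0.001227 S between n3,n1
  Y(R3) = 0.008403 S between n0,n1
  Y(R4) = 0.0008772 S between n0,n2
  Y(R5) = 0.004292 S between n2,n0
  Y(R6) = 0.0003521 S between n3,n2
  Iprobe: injects 0.124 A into n0 (from n2)
Assemble and solve the 3×3 MNA system:
  V(n1)=-2.424  V(n2)=-20.05  V(n3)=-19.03

R_eq = 161.7 Ω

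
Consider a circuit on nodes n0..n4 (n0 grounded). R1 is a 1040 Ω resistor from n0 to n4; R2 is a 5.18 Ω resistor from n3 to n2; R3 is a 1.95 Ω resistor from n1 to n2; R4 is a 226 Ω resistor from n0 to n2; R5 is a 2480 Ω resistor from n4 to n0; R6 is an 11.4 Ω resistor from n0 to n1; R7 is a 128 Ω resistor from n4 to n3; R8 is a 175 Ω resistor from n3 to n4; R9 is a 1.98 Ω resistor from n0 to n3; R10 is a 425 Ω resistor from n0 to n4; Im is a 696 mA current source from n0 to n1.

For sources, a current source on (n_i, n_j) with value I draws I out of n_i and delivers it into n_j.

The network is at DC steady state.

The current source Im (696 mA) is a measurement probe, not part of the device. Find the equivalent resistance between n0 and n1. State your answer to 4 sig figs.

R_eq = 4.992 Ω

Element admittances at DC:
  Y(R1) = 0.0009615 S between n0,n4
  Y(R2) = 0.1931 S between n3,n2
  Y(R3) = 0.5128 S between n1,n2
  Y(R4) = 0.004425 S between n0,n2
  Y(R5) = 0.0004032 S between n4,n0
  Y(R6) = 0.08772 S between n0,n1
  Y(R7) = 0.007812 S between n4,n3
  Y(R8) = 0.005714 S between n3,n4
  Y(R9) = 0.5051 S between n0,n3
  Y(R10) = 0.002353 S between n0,n4
  Im: injects 0.696 A into n1 (from n0)
Assemble and solve the 4×4 MNA system:
  V(n1)=3.474  V(n2)=2.711  V(n3)=0.7466  V(n4)=0.5857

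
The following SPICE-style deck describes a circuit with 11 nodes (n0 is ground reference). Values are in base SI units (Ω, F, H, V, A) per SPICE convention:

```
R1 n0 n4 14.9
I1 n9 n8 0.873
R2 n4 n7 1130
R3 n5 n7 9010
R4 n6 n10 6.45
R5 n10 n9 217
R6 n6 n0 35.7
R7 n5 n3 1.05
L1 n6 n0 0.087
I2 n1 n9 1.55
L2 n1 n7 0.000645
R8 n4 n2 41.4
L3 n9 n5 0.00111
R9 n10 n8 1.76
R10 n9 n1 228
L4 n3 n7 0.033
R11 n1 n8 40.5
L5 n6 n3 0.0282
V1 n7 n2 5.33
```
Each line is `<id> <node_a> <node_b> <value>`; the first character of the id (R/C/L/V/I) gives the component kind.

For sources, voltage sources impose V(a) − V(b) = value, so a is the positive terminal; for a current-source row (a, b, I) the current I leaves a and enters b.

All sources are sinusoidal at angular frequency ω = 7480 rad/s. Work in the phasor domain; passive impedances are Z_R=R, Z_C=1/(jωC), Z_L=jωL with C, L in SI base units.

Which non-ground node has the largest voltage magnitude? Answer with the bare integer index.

Apply KCL at each of the 10 non-ground nodes and solve the resulting linear system.
Node n1: branches {I2, L2, R10, R11} → V_1 = -16.59-1.700j
Node n2: branches {R8, V1} → V_2 = -20.82+0.7964j
Node n3: branches {R7, L4, L5} → V_3 = 38.10+34.20j
Node n4: branches {R1, R2, R8} → V_4 = -5.606+0.2164j
Node n5: branches {R3, R7, L3} → V_5 = 38.41+33.84j
Node n6: branches {R4, R6, L1, L5} → V_6 = 13.42+0.2177j
Node n7: branches {R2, R3, L2, L4, V1} → V_7 = -15.49+0.7964j
Node n8: branches {I1, R9, R11} → V_8 = 14.97+0.7712j
Node n9: branches {I1, R5, I2, L3, R10} → V_9 = 41.15+36.35j
Node n10: branches {R4, R5, R9} → V_10 = 14.81+0.8786j
Source currents: i(V1)=-0.3675+0.01401j

9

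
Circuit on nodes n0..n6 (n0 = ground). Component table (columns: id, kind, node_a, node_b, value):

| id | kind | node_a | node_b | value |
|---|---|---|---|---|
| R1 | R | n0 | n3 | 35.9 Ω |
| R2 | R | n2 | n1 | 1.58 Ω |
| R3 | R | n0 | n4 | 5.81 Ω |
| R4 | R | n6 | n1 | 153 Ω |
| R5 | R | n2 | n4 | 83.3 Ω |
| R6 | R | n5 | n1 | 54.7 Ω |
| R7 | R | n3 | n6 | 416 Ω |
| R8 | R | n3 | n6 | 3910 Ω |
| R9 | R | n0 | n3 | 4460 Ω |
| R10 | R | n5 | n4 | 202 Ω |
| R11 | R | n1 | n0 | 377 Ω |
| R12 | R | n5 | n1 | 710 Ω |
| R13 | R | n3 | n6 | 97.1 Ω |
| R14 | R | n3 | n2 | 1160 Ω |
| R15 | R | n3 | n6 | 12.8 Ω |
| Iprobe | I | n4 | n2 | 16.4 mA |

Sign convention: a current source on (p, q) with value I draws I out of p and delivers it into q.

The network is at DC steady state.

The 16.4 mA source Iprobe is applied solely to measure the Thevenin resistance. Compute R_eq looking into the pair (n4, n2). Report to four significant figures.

MNA unknowns: 6 node voltages V₁..V_6
R1: Y=0.02786 on G[0,3]
R2: Y=0.6329 on G[2,1]
R3: Y=0.1721 on G[0,4]
R4: Y=0.006536 on G[6,1]
R5: Y=0.01200 on G[2,4]
R6: Y=0.01828 on G[5,1]
R7: Y=0.002404 on G[3,6]
R8: Y=0.0002558 on G[3,6]
R9: Y=0.0002242 on G[0,3]
R10: Y=0.004950 on G[5,4]
R11: Y=0.002653 on G[1,0]
R12: Y=0.001408 on G[5,1]
R13: Y=0.01030 on G[3,6]
R14: Y=0.0008621 on G[3,2]
R15: Y=0.07812 on G[3,6]
Iprobe: z[4]−=0.0164, z[2]+=0.0164
solve → V1=0.6511, V2=0.6631, V3=0.1296, V4=-0.03118, V5=0.5140, V6=0.1645

R_eq = 42.33 Ω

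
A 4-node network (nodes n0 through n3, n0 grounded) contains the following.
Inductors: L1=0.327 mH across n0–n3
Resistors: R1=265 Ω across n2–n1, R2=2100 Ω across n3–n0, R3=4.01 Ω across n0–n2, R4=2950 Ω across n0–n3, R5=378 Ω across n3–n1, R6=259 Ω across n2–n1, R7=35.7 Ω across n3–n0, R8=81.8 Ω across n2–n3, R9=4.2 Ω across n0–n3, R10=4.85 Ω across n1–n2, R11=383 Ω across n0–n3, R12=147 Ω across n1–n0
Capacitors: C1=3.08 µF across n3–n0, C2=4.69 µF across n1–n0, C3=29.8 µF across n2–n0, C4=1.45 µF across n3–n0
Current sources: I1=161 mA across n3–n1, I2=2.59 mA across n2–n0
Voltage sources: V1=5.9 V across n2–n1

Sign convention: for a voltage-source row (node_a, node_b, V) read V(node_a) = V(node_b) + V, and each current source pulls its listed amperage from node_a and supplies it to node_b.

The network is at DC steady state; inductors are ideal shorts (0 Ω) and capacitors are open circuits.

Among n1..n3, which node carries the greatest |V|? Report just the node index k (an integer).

1

MNA unknowns: 3 node voltages V₁..V_3 plus 2 source currents (L1, V1)
L1: row V0−V3=0, i_L1 at 0,3
R1: Y=0.003774 on G[2,1]
R2: Y=0.0004762 on G[3,0]
C1: Y=0.000 on G[3,0]
R3: Y=0.2494 on G[0,2]
R4: Y=0.0003390 on G[0,3]
C2: Y=0.000 on G[1,0]
R5: Y=0.002646 on G[3,1]
I1: z[3]−=0.161, z[1]+=0.161
R6: Y=0.003861 on G[2,1]
R7: Y=0.02801 on G[3,0]
I2: z[2]−=0.00259, z[0]+=0.00259
R8: Y=0.01222 on G[2,3]
R9: Y=0.2381 on G[0,3]
R10: Y=0.2062 on G[1,2]
R11: Y=0.002611 on G[0,3]
R12: Y=0.006803 on G[1,0]
C3: Y=0.000 on G[2,0]
C4: Y=0.000 on G[3,0]
V1: row V2−V1=5.9, i_V1 at 2,1
solve → V1=-5.110, V2=0.7901, V3=0.000
aux → i_L1=0.1649, i_V1=-1.471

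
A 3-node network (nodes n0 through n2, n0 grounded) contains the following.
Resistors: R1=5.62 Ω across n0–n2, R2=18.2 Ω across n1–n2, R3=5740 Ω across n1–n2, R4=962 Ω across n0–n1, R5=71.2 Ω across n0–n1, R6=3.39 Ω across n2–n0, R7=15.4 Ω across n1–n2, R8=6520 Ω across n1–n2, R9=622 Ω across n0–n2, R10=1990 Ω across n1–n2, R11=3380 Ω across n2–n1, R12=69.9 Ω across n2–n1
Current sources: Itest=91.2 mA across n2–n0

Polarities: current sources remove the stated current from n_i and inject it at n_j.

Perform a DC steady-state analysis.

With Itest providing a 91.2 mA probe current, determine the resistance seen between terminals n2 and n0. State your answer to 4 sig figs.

Element admittances at DC:
  Y(R1) = 0.1779 S between n0,n2
  Y(R2) = 0.05495 S between n1,n2
  Y(R3) = 0.0001742 S between n1,n2
  Y(R4) = 0.001040 S between n0,n1
  Y(R5) = 0.01404 S between n0,n1
  Y(R6) = 0.2950 S between n2,n0
  Y(R7) = 0.06494 S between n1,n2
  Y(R8) = 0.0001534 S between n1,n2
  Y(R9) = 0.001608 S between n0,n2
  Y(R10) = 0.0005025 S between n1,n2
  Y(R11) = 0.0002959 S between n2,n1
  Y(R12) = 0.01431 S between n2,n1
  Itest: injects 0.0912 A into n0 (from n2)
Assemble and solve the 2×2 MNA system:
  V(n1)=-0.1681  V(n2)=-0.1868

R_eq = 2.049 Ω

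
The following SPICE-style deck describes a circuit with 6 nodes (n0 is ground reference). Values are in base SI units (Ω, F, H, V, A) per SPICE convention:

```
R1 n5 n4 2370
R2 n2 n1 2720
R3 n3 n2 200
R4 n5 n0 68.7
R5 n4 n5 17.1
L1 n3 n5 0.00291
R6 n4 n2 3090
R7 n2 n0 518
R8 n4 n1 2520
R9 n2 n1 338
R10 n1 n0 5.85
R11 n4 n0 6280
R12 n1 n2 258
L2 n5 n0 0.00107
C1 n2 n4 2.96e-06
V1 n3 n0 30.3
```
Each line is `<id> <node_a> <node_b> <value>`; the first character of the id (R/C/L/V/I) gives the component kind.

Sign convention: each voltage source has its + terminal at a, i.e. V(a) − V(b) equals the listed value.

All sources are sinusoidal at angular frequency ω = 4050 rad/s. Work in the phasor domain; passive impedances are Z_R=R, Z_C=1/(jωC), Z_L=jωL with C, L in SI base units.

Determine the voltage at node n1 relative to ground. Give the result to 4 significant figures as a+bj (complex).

0.4141-0.05281j V

Element admittances at ω=4050 rad/s:
  Y(R1) = 0.0004219+0.000j S between n5,n4
  Y(R2) = 0.0003676+0.000j S between n2,n1
  Y(R3) = 0.005000+0.000j S between n3,n2
  Y(R4) = 0.01456+0.000j S between n5,n0
  Y(R5) = 0.05848+0.000j S between n4,n5
  Y(L1) = 0.000-0.08485j S between n3,n5
  Y(R6) = 0.0003236+0.000j S between n4,n2
  Y(R7) = 0.001931+0.000j S between n2,n0
  Y(R8) = 0.0003968+0.000j S between n4,n1
  Y(R9) = 0.002959+0.000j S between n2,n1
  Y(R10) = 0.1709+0.000j S between n1,n0
  Y(R11) = 0.0001592+0.000j S between n4,n0
  Y(R12) = 0.003876+0.000j S between n1,n2
  Y(L2) = 0.000-0.2308j S between n5,n0
  Y(C1) = 0.000+0.01199j S between n2,n4
  V1: constraint V(n3)−V(n0) = 30.3
Assemble and solve the 6×6 MNA system:
  V(n1)=0.4141-0.05281j  V(n2)=9.811-1.308j  V(n3)=30.30+0.000j  V(n4)=8.267-0.02902j  V(n5)=8.073-0.3362j
  i(V1)=-0.1310+1.879j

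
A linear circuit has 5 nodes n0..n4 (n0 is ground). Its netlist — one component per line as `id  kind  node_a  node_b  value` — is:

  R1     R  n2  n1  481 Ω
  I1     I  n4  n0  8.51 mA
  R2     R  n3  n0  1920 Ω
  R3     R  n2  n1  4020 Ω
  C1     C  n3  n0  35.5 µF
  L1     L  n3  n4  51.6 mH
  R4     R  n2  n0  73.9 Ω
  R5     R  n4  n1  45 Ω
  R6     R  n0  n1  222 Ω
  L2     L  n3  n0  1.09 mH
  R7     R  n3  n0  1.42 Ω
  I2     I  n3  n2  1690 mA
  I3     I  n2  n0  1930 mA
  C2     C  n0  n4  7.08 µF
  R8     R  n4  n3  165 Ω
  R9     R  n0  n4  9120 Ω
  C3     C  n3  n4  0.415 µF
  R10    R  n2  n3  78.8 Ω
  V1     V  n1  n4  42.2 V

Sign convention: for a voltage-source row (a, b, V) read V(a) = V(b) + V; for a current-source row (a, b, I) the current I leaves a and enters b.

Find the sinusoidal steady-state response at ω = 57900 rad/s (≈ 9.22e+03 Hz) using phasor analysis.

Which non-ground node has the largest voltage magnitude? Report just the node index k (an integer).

Element admittances at ω=57900 rad/s:
  Y(R1) = 0.002079+0.000j S between n2,n1
  I1: injects 0.00851 A into n0 (from n4)
  Y(R2) = 0.0005208+0.000j S between n3,n0
  Y(R3) = 0.0002488+0.000j S between n2,n1
  Y(C1) = 0.000+2.055j S between n3,n0
  Y(L1) = 0.000-0.0003347j S between n3,n4
  Y(R4) = 0.01353+0.000j S between n2,n0
  Y(R5) = 0.02222+0.000j S between n4,n1
  Y(R6) = 0.004505+0.000j S between n0,n1
  Y(L2) = 0.000-0.01585j S between n3,n0
  Y(R7) = 0.7042+0.000j S between n3,n0
  I2: injects 1.69 A into n2 (from n3)
  I3: injects 1.93 A into n0 (from n2)
  Y(C2) = 0.000+0.4099j S between n0,n4
  Y(R8) = 0.006061+0.000j S between n4,n3
  Y(R9) = 0.0001096+0.000j S between n0,n4
  Y(C3) = 0.000+0.02403j S between n3,n4
  Y(R10) = 0.01269+0.000j S between n2,n3
  V1: constraint V(n1)−V(n4) = 42.2
Assemble and solve the 5×5 MNA system:
  V(n1)=42.18+0.7567j  V(n2)=-5.085+0.4024j  V(n3)=-0.2643+0.7664j  V(n4)=-0.02426+0.7567j
  i(V1)=-1.238-0.004233j

1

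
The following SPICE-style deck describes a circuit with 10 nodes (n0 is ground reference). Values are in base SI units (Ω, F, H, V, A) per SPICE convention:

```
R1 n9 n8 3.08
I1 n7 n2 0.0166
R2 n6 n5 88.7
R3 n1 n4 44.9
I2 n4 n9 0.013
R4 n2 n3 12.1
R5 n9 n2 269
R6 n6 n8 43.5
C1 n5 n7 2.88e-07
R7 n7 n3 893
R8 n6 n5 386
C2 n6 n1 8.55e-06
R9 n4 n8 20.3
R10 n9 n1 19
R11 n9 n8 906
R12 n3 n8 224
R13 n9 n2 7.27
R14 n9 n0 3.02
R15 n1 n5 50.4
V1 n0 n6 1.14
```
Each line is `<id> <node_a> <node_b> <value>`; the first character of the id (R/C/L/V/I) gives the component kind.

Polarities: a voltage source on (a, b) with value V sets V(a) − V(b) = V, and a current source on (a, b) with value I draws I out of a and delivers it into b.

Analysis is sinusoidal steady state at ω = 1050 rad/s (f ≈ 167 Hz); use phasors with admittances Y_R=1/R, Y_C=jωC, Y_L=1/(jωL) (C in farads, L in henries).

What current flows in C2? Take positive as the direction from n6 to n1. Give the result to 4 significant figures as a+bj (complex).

-0.001280-0.007532j A

Apply KCL at each of the 9 non-ground nodes and solve the resulting linear system.
Node n1: branches {R3, C2, R10, R15} → V_1 = -0.3010-0.1426j
Node n2: branches {I1, R4, R5, R13} → V_2 = -0.07851+0.01318j
Node n3: branches {R4, R7, R12} → V_3 = -0.2614+0.05803j
Node n4: branches {R3, I2, R9} → V_4 = -0.4062-0.05593j
Node n5: branches {R2, C1, R8, R15} → V_5 = -0.6809-0.2038j
Node n6: branches {R2, R6, R8, C2, V1} → V_6 = -1.140+0.000j
Node n7: branches {I1, C1, R7} → V_7 = -14.04+3.666j
Node n8: branches {R1, R6, R9, R11, R12} → V_8 = -0.1898-0.01676j
Node n9: branches {R1, I2, R5, R10, R11, R13, R14} → V_9 = -0.08906-0.01305j
Source currents: i(V1)=-0.02949-0.004321j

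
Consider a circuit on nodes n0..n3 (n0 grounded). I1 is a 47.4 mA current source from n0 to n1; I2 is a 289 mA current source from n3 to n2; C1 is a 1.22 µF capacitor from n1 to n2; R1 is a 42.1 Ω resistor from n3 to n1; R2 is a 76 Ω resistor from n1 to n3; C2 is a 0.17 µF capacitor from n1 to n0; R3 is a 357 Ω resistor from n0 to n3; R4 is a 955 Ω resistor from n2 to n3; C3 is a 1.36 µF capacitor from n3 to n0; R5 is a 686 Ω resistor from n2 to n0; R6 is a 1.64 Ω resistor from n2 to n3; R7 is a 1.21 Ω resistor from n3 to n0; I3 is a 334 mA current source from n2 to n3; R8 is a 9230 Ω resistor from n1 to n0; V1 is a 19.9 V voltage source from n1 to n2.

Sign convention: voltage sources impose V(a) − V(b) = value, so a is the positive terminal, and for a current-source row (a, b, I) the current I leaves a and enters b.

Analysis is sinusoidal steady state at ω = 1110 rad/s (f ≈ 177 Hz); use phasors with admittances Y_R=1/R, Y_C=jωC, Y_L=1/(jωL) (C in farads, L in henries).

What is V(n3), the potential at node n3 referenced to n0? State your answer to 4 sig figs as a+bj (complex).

0.05658-0.004368j V

Apply KCL at each of the 3 non-ground nodes and solve the resulting linear system.
Node n1: branches {I1, C1, R1, R2, C2, R8, V1} → V_1 = 18.83-0.009829j
Node n2: branches {I2, C1, R4, R5, R6, I3, V1} → V_2 = -1.074-0.009829j
Node n3: branches {I2, R1, R2, R3, R4, C3, R6, R7, I3} → V_3 = 0.05658-0.004368j
Source currents: i(V1)=-0.6474-0.03030j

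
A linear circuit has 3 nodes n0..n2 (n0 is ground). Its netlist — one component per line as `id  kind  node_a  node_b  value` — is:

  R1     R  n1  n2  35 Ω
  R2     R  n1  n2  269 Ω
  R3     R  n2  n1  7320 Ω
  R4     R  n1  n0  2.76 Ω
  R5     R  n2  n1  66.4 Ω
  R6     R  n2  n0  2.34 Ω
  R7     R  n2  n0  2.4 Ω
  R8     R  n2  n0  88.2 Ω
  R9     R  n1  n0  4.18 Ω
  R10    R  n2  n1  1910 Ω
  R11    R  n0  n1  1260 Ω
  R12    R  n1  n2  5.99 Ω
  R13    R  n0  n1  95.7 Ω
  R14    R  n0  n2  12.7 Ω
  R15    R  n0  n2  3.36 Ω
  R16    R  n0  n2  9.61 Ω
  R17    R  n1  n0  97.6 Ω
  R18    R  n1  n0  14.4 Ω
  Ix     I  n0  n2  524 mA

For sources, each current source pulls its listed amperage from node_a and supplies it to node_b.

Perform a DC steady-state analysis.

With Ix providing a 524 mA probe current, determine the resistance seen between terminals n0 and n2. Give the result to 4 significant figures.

Element admittances at DC:
  Y(R1) = 0.02857 S between n1,n2
  Y(R2) = 0.003717 S between n1,n2
  Y(R3) = 0.0001366 S between n2,n1
  Y(R4) = 0.3623 S between n1,n0
  Y(R5) = 0.01506 S between n2,n1
  Y(R6) = 0.4274 S between n2,n0
  Y(R7) = 0.4167 S between n2,n0
  Y(R8) = 0.01134 S between n2,n0
  Y(R9) = 0.2392 S between n1,n0
  Y(R10) = 0.0005236 S between n2,n1
  Y(R11) = 0.0007937 S between n0,n1
  Y(R12) = 0.1669 S between n1,n2
  Y(R13) = 0.01045 S between n0,n1
  Y(R14) = 0.07874 S between n0,n2
  Y(R15) = 0.2976 S between n0,n2
  Y(R16) = 0.1041 S between n0,n2
  Y(R17) = 0.01025 S between n1,n0
  Y(R18) = 0.06944 S between n1,n0
  Ix: injects 0.524 A into n2 (from n0)
Assemble and solve the 2×2 MNA system:
  V(n1)=0.08276  V(n2)=0.3494

R_eq = 0.6668 Ω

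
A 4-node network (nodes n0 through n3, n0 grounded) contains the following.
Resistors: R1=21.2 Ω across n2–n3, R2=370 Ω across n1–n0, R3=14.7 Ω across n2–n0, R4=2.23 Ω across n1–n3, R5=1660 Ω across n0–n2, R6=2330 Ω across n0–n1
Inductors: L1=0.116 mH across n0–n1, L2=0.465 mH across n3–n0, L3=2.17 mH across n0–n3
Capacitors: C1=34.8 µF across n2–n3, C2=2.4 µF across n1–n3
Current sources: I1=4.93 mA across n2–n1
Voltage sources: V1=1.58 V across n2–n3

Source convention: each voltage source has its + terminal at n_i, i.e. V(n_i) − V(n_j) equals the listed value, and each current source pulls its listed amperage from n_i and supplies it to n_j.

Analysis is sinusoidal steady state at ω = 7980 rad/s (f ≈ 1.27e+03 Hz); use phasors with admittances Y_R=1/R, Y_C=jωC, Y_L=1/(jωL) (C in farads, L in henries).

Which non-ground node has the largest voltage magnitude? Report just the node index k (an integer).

2

Element admittances at ω=7980 rad/s:
  Y(R1) = 0.04717+0.000j S between n2,n3
  Y(R2) = 0.002703+0.000j S between n1,n0
  Y(L1) = 0.000-1.080j S between n0,n1
  Y(C1) = 0.000+0.2777j S between n2,n3
  Y(C2) = 0.000+0.01915j S between n1,n3
  Y(R3) = 0.06803+0.000j S between n2,n0
  Y(L2) = 0.000-0.2695j S between n3,n0
  Y(R4) = 0.4484+0.000j S between n1,n3
  Y(R5) = 0.0006024+0.000j S between n0,n2
  I1: injects 0.00493 A into n1 (from n2)
  Y(L3) = 0.000-0.05775j S between n0,n3
  Y(R6) = 0.0004292+0.000j S between n0,n1
  V1: constraint V(n2)−V(n3) = 1.58
Assemble and solve the 4×4 MNA system:
  V(n1)=0.02880-0.05648j  V(n2)=1.459-0.1199j  V(n3)=-0.1208-0.1199j
  i(V1)=-0.1796-0.4305j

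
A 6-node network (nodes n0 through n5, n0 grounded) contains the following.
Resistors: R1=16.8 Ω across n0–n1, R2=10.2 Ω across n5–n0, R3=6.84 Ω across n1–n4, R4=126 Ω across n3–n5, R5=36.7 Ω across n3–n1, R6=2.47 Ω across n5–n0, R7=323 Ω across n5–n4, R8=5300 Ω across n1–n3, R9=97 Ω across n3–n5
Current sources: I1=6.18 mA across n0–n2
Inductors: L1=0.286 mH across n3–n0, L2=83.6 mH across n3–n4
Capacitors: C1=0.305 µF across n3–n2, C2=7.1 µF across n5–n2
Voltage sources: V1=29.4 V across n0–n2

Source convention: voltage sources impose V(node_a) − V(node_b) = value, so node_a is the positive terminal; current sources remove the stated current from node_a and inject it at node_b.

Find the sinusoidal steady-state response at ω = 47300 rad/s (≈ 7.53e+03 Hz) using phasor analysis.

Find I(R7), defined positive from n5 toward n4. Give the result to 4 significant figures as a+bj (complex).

Apply KCL at each of the 5 non-ground nodes and solve the resulting linear system.
Node n1: branches {R1, R3, R5, R8} → V_1 = 1.847-2.651j
Node n2: branches {I1, C1, C2, V1} → V_2 = -29.40+0.000j
Node n3: branches {R4, R5, L1, C1, R8, R9, L2} → V_3 = 7.036-7.138j
Node n4: branches {R3, R7, L2} → V_4 = 1.626-2.889j
Node n5: branches {R2, R4, R6, R7, C2, R9} → V_5 = -8.495-13.66j
Source currents: i(V1)=-4.696-7.546j

-0.03133-0.03334j A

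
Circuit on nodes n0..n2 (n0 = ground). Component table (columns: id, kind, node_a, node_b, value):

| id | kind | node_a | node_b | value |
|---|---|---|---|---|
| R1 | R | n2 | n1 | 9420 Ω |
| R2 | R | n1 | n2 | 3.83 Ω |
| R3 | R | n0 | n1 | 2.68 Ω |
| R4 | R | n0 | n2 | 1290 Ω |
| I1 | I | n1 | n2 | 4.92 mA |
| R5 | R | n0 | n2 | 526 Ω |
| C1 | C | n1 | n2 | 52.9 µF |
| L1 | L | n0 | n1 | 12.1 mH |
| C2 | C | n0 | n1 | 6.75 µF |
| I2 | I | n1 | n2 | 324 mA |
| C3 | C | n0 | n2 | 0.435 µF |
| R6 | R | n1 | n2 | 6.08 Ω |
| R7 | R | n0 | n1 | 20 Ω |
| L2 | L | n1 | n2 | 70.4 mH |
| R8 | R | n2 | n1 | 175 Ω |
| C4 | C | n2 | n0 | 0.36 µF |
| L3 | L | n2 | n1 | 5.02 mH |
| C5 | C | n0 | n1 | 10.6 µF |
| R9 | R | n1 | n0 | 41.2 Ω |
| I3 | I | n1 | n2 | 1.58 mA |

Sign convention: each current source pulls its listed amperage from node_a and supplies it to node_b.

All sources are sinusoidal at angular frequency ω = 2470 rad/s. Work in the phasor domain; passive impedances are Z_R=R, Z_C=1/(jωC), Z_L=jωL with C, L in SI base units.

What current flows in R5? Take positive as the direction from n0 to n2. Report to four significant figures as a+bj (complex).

-0.001422+0.0001575j A

MNA unknowns: 2 node voltages V₁..V_2
R1: Y=0.0001062+0.000j on G[2,1]
R2: Y=0.2611+0.000j on G[1,2]
R3: Y=0.3731+0.000j on G[0,1]
R4: Y=0.0007752+0.000j on G[0,2]
I1: z[1]−=0.00492, z[2]+=0.00492
R5: Y=0.001901+0.000j on G[0,2]
C1: Y=0.000+0.1307j on G[1,2]
L1: Y=0.000-0.03346j on G[0,1]
C2: Y=0.000+0.01667j on G[0,1]
I2: z[1]−=0.324, z[2]+=0.324
C3: Y=0.000+0.001074j on G[0,2]
R6: Y=0.1645+0.000j on G[1,2]
R7: Y=0.05000+0.000j on G[0,1]
L2: Y=0.000-0.005751j on G[1,2]
R8: Y=0.005714+0.000j on G[2,1]
C4: Y=0.000+0.0008892j on G[2,0]
L3: Y=0.000-0.08065j on G[2,1]
C5: Y=0.000+0.02618j on G[0,1]
R9: Y=0.02427+0.000j on G[1,0]
I3: z[1]−=0.00158, z[2]+=0.00158
solve → V1=-0.004894-0.002685j, V2=0.7480-0.08283j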